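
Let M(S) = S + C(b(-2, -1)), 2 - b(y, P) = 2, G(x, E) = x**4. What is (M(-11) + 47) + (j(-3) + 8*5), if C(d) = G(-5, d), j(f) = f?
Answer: 698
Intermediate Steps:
b(y, P) = 0 (b(y, P) = 2 - 1*2 = 2 - 2 = 0)
C(d) = 625 (C(d) = (-5)**4 = 625)
M(S) = 625 + S (M(S) = S + 625 = 625 + S)
(M(-11) + 47) + (j(-3) + 8*5) = ((625 - 11) + 47) + (-3 + 8*5) = (614 + 47) + (-3 + 40) = 661 + 37 = 698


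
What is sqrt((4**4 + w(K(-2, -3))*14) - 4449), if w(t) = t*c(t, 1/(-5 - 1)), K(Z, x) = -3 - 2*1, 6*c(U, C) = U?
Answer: 2*I*sqrt(9303)/3 ≈ 64.301*I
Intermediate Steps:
c(U, C) = U/6
K(Z, x) = -5 (K(Z, x) = -3 - 2 = -5)
w(t) = t**2/6 (w(t) = t*(t/6) = t**2/6)
sqrt((4**4 + w(K(-2, -3))*14) - 4449) = sqrt((4**4 + ((1/6)*(-5)**2)*14) - 4449) = sqrt((256 + ((1/6)*25)*14) - 4449) = sqrt((256 + (25/6)*14) - 4449) = sqrt((256 + 175/3) - 4449) = sqrt(943/3 - 4449) = sqrt(-12404/3) = 2*I*sqrt(9303)/3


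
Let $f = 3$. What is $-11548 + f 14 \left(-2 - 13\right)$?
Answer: $-12178$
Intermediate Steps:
$-11548 + f 14 \left(-2 - 13\right) = -11548 + 3 \cdot 14 \left(-2 - 13\right) = -11548 + 3 \cdot 14 \left(-15\right) = -11548 + 3 \left(-210\right) = -11548 - 630 = -12178$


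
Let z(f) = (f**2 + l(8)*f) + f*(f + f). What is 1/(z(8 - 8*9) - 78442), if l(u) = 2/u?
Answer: -1/66170 ≈ -1.5113e-5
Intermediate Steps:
z(f) = 3*f**2 + f/4 (z(f) = (f**2 + (2/8)*f) + f*(f + f) = (f**2 + (2*(1/8))*f) + f*(2*f) = (f**2 + f/4) + 2*f**2 = 3*f**2 + f/4)
1/(z(8 - 8*9) - 78442) = 1/((8 - 8*9)*(1 + 12*(8 - 8*9))/4 - 78442) = 1/((8 - 72)*(1 + 12*(8 - 72))/4 - 78442) = 1/((1/4)*(-64)*(1 + 12*(-64)) - 78442) = 1/((1/4)*(-64)*(1 - 768) - 78442) = 1/((1/4)*(-64)*(-767) - 78442) = 1/(12272 - 78442) = 1/(-66170) = -1/66170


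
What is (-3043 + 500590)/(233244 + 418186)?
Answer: 497547/651430 ≈ 0.76378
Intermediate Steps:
(-3043 + 500590)/(233244 + 418186) = 497547/651430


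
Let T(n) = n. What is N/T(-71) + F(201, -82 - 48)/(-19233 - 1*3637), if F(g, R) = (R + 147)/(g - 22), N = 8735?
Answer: -35758732757/290654830 ≈ -123.03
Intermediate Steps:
F(g, R) = (147 + R)/(-22 + g)
N/T(-71) + F(201, -82 - 48)/(-19233 - 1*3637) = 8735/(-71) + ((147 + (-82 - 48))/(-22 + 201))/(-19233 - 1*3637) = 8735*(-1/71) + ((147 - 130)/179)/(-19233 - 3637) = -8735/71 + ((1/179)*17)/(-22870) = -8735/71 + (17/179)*(-1/22870) = -8735/71 - 17/4093730 = -35758732757/290654830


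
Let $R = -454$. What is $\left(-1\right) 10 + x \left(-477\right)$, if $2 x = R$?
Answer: $108269$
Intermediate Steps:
$x = -227$ ($x = \frac{1}{2} \left(-454\right) = -227$)
$\left(-1\right) 10 + x \left(-477\right) = \left(-1\right) 10 - -108279 = -10 + 108279 = 108269$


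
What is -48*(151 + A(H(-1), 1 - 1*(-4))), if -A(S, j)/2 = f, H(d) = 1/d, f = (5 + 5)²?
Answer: 2352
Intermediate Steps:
f = 100 (f = 10² = 100)
H(d) = 1/d
A(S, j) = -200 (A(S, j) = -2*100 = -200)
-48*(151 + A(H(-1), 1 - 1*(-4))) = -48*(151 - 200) = -48*(-49) = 2352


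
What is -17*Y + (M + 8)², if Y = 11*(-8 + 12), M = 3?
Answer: -627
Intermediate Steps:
Y = 44 (Y = 11*4 = 44)
-17*Y + (M + 8)² = -17*44 + (3 + 8)² = -748 + 11² = -748 + 121 = -627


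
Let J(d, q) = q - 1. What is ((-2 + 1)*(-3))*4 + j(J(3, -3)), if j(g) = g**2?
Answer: 28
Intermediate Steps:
J(d, q) = -1 + q
((-2 + 1)*(-3))*4 + j(J(3, -3)) = ((-2 + 1)*(-3))*4 + (-1 - 3)**2 = -1*(-3)*4 + (-4)**2 = 3*4 + 16 = 12 + 16 = 28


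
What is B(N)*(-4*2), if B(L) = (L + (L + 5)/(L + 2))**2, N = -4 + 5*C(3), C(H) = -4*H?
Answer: -30560562/961 ≈ -31801.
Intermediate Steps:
N = -64 (N = -4 + 5*(-4*3) = -4 + 5*(-12) = -4 - 60 = -64)
B(L) = (L + (5 + L)/(2 + L))**2
B(N)*(-4*2) = ((5 + (-64)**2 + 3*(-64))**2/(2 - 64)**2)*(-4*2) = ((5 + 4096 - 192)**2/(-62)**2)*(-8) = ((1/3844)*3909**2)*(-8) = ((1/3844)*15280281)*(-8) = (15280281/3844)*(-8) = -30560562/961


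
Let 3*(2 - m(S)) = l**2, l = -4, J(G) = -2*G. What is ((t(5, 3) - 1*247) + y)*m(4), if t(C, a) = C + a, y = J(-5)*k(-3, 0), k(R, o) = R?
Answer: 2690/3 ≈ 896.67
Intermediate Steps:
m(S) = -10/3 (m(S) = 2 - 1/3*(-4)**2 = 2 - 1/3*16 = 2 - 16/3 = -10/3)
y = -30 (y = -2*(-5)*(-3) = 10*(-3) = -30)
((t(5, 3) - 1*247) + y)*m(4) = (((5 + 3) - 1*247) - 30)*(-10/3) = ((8 - 247) - 30)*(-10/3) = (-239 - 30)*(-10/3) = -269*(-10/3) = 2690/3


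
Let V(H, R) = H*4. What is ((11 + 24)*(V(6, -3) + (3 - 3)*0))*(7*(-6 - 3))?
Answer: -52920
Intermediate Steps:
V(H, R) = 4*H
((11 + 24)*(V(6, -3) + (3 - 3)*0))*(7*(-6 - 3)) = ((11 + 24)*(4*6 + (3 - 3)*0))*(7*(-6 - 3)) = (35*(24 + 0*0))*(7*(-9)) = (35*(24 + 0))*(-63) = (35*24)*(-63) = 840*(-63) = -52920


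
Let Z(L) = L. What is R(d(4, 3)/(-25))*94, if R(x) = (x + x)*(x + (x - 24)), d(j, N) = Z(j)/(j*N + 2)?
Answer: 1580704/30625 ≈ 51.615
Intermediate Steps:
d(j, N) = j/(2 + N*j) (d(j, N) = j/(j*N + 2) = j/(N*j + 2) = j/(2 + N*j))
R(x) = 2*x*(-24 + 2*x) (R(x) = (2*x)*(x + (-24 + x)) = (2*x)*(-24 + 2*x) = 2*x*(-24 + 2*x))
R(d(4, 3)/(-25))*94 = (4*((4/(2 + 3*4))/(-25))*(-12 + (4/(2 + 3*4))/(-25)))*94 = (4*((4/(2 + 12))*(-1/25))*(-12 + (4/(2 + 12))*(-1/25)))*94 = (4*((4/14)*(-1/25))*(-12 + (4/14)*(-1/25)))*94 = (4*((4*(1/14))*(-1/25))*(-12 + (4*(1/14))*(-1/25)))*94 = (4*((2/7)*(-1/25))*(-12 + (2/7)*(-1/25)))*94 = (4*(-2/175)*(-12 - 2/175))*94 = (4*(-2/175)*(-2102/175))*94 = (16816/30625)*94 = 1580704/30625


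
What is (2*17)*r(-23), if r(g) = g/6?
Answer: -391/3 ≈ -130.33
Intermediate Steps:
r(g) = g/6 (r(g) = g*(1/6) = g/6)
(2*17)*r(-23) = (2*17)*((1/6)*(-23)) = 34*(-23/6) = -391/3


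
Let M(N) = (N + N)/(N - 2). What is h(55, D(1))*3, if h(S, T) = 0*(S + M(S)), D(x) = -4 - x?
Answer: 0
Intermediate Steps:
M(N) = 2*N/(-2 + N) (M(N) = (2*N)/(-2 + N) = 2*N/(-2 + N))
h(S, T) = 0 (h(S, T) = 0*(S + 2*S/(-2 + S)) = 0)
h(55, D(1))*3 = 0*3 = 0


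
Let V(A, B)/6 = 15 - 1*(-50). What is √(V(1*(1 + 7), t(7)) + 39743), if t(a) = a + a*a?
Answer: √40133 ≈ 200.33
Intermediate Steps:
t(a) = a + a²
V(A, B) = 390 (V(A, B) = 6*(15 - 1*(-50)) = 6*(15 + 50) = 6*65 = 390)
√(V(1*(1 + 7), t(7)) + 39743) = √(390 + 39743) = √40133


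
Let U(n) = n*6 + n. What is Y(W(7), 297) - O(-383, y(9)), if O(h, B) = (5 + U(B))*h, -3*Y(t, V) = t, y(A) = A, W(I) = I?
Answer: 78125/3 ≈ 26042.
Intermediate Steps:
U(n) = 7*n (U(n) = 6*n + n = 7*n)
Y(t, V) = -t/3
O(h, B) = h*(5 + 7*B) (O(h, B) = (5 + 7*B)*h = h*(5 + 7*B))
Y(W(7), 297) - O(-383, y(9)) = -⅓*7 - (-383)*(5 + 7*9) = -7/3 - (-383)*(5 + 63) = -7/3 - (-383)*68 = -7/3 - 1*(-26044) = -7/3 + 26044 = 78125/3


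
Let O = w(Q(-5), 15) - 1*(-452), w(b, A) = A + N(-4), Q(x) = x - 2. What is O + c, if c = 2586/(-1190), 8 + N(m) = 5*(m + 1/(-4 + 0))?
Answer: 1036673/2380 ≈ 435.58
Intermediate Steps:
Q(x) = -2 + x
N(m) = -37/4 + 5*m (N(m) = -8 + 5*(m + 1/(-4 + 0)) = -8 + 5*(m + 1/(-4)) = -8 + 5*(m - 1/4) = -8 + 5*(-1/4 + m) = -8 + (-5/4 + 5*m) = -37/4 + 5*m)
w(b, A) = -117/4 + A (w(b, A) = A + (-37/4 + 5*(-4)) = A + (-37/4 - 20) = A - 117/4 = -117/4 + A)
O = 1751/4 (O = (-117/4 + 15) - 1*(-452) = -57/4 + 452 = 1751/4 ≈ 437.75)
c = -1293/595 (c = 2586*(-1/1190) = -1293/595 ≈ -2.1731)
O + c = 1751/4 - 1293/595 = 1036673/2380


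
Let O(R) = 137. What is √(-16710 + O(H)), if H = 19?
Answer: I*√16573 ≈ 128.74*I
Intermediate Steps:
√(-16710 + O(H)) = √(-16710 + 137) = √(-16573) = I*√16573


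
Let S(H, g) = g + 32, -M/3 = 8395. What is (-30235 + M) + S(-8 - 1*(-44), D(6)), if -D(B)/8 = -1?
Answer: -55380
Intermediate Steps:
D(B) = 8 (D(B) = -8*(-1) = 8)
M = -25185 (M = -3*8395 = -25185)
S(H, g) = 32 + g
(-30235 + M) + S(-8 - 1*(-44), D(6)) = (-30235 - 25185) + (32 + 8) = -55420 + 40 = -55380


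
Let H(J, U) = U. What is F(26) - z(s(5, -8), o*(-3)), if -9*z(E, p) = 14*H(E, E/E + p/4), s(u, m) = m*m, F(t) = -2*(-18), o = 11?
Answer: 445/18 ≈ 24.722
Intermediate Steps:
F(t) = 36
s(u, m) = m²
z(E, p) = -14/9 - 7*p/18 (z(E, p) = -14*(E/E + p/4)/9 = -14*(1 + p*(¼))/9 = -14*(1 + p/4)/9 = -(14 + 7*p/2)/9 = -14/9 - 7*p/18)
F(26) - z(s(5, -8), o*(-3)) = 36 - (-14/9 - 77*(-3)/18) = 36 - (-14/9 - 7/18*(-33)) = 36 - (-14/9 + 77/6) = 36 - 1*203/18 = 36 - 203/18 = 445/18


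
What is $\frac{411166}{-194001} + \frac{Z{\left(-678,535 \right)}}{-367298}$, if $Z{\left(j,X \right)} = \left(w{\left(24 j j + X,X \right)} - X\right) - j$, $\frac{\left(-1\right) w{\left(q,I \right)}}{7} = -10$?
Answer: $- \frac{151061771681}{71256179298} \approx -2.12$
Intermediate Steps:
$w{\left(q,I \right)} = 70$ ($w{\left(q,I \right)} = \left(-7\right) \left(-10\right) = 70$)
$Z{\left(j,X \right)} = 70 - X - j$ ($Z{\left(j,X \right)} = \left(70 - X\right) - j = 70 - X - j$)
$\frac{411166}{-194001} + \frac{Z{\left(-678,535 \right)}}{-367298} = \frac{411166}{-194001} + \frac{70 - 535 - -678}{-367298} = 411166 \left(- \frac{1}{194001}\right) + \left(70 - 535 + 678\right) \left(- \frac{1}{367298}\right) = - \frac{411166}{194001} + 213 \left(- \frac{1}{367298}\right) = - \frac{411166}{194001} - \frac{213}{367298} = - \frac{151061771681}{71256179298}$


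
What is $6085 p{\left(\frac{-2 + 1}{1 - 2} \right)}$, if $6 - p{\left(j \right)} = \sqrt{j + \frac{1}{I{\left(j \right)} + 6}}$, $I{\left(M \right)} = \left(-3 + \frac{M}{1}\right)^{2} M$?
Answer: $36510 - \frac{1217 \sqrt{110}}{2} \approx 30128.0$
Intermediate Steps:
$I{\left(M \right)} = M \left(-3 + M\right)^{2}$ ($I{\left(M \right)} = \left(-3 + M 1\right)^{2} M = \left(-3 + M\right)^{2} M = M \left(-3 + M\right)^{2}$)
$p{\left(j \right)} = 6 - \sqrt{j + \frac{1}{6 + j \left(-3 + j\right)^{2}}}$ ($p{\left(j \right)} = 6 - \sqrt{j + \frac{1}{j \left(-3 + j\right)^{2} + 6}} = 6 - \sqrt{j + \frac{1}{6 + j \left(-3 + j\right)^{2}}}$)
$6085 p{\left(\frac{-2 + 1}{1 - 2} \right)} = 6085 \left(6 - \sqrt{\frac{1 + \frac{-2 + 1}{1 - 2} \left(6 + \frac{-2 + 1}{1 - 2} \left(-3 + \frac{-2 + 1}{1 - 2}\right)^{2}\right)}{6 + \frac{-2 + 1}{1 - 2} \left(-3 + \frac{-2 + 1}{1 - 2}\right)^{2}}}\right) = 6085 \left(6 - \sqrt{\frac{1 + - \frac{1}{-1} \left(6 + - \frac{1}{-1} \left(-3 - \frac{1}{-1}\right)^{2}\right)}{6 + - \frac{1}{-1} \left(-3 - \frac{1}{-1}\right)^{2}}}\right) = 6085 \left(6 - \sqrt{\frac{1 + \left(-1\right) \left(-1\right) \left(6 + \left(-1\right) \left(-1\right) \left(-3 - -1\right)^{2}\right)}{6 + \left(-1\right) \left(-1\right) \left(-3 - -1\right)^{2}}}\right) = 6085 \left(6 - \sqrt{\frac{1 + 1 \left(6 + 1 \left(-3 + 1\right)^{2}\right)}{6 + 1 \left(-3 + 1\right)^{2}}}\right) = 6085 \left(6 - \sqrt{\frac{1 + 1 \left(6 + 1 \left(-2\right)^{2}\right)}{6 + 1 \left(-2\right)^{2}}}\right) = 6085 \left(6 - \sqrt{\frac{1 + 1 \left(6 + 1 \cdot 4\right)}{6 + 1 \cdot 4}}\right) = 6085 \left(6 - \sqrt{\frac{1 + 1 \left(6 + 4\right)}{6 + 4}}\right) = 6085 \left(6 - \sqrt{\frac{1 + 1 \cdot 10}{10}}\right) = 6085 \left(6 - \sqrt{\frac{1 + 10}{10}}\right) = 6085 \left(6 - \sqrt{\frac{1}{10} \cdot 11}\right) = 6085 \left(6 - \sqrt{\frac{11}{10}}\right) = 6085 \left(6 - \frac{\sqrt{110}}{10}\right) = 36510 - \frac{1217 \sqrt{110}}{2}$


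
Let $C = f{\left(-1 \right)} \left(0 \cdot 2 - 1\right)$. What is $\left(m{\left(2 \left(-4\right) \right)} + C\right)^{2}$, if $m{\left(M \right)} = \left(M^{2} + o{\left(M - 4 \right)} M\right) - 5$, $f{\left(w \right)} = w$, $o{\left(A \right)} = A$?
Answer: $24336$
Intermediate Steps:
$m{\left(M \right)} = -5 + M^{2} + M \left(-4 + M\right)$ ($m{\left(M \right)} = \left(M^{2} + \left(M - 4\right) M\right) - 5 = \left(M^{2} + \left(-4 + M\right) M\right) - 5 = \left(M^{2} + M \left(-4 + M\right)\right) - 5 = -5 + M^{2} + M \left(-4 + M\right)$)
$C = 1$ ($C = - (0 \cdot 2 - 1) = - (0 - 1) = \left(-1\right) \left(-1\right) = 1$)
$\left(m{\left(2 \left(-4\right) \right)} + C\right)^{2} = \left(\left(-5 + \left(2 \left(-4\right)\right)^{2} + 2 \left(-4\right) \left(-4 + 2 \left(-4\right)\right)\right) + 1\right)^{2} = \left(\left(-5 + \left(-8\right)^{2} - 8 \left(-4 - 8\right)\right) + 1\right)^{2} = \left(\left(-5 + 64 - -96\right) + 1\right)^{2} = \left(\left(-5 + 64 + 96\right) + 1\right)^{2} = \left(155 + 1\right)^{2} = 156^{2} = 24336$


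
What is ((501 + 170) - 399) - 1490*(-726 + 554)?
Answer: 256552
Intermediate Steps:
((501 + 170) - 399) - 1490*(-726 + 554) = (671 - 399) - 1490*(-172) = 272 + 256280 = 256552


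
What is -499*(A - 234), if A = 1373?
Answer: -568361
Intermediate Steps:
-499*(A - 234) = -499*(1373 - 234) = -499*1139 = -568361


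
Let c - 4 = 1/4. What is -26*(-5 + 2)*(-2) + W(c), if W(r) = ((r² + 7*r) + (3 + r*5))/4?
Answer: -8831/64 ≈ -137.98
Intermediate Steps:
c = 17/4 (c = 4 + 1/4 = 4 + ¼ = 17/4 ≈ 4.2500)
W(r) = ¾ + 3*r + r²/4 (W(r) = ((r² + 7*r) + (3 + 5*r))*(¼) = (3 + r² + 12*r)*(¼) = ¾ + 3*r + r²/4)
-26*(-5 + 2)*(-2) + W(c) = -26*(-5 + 2)*(-2) + (¾ + 3*(17/4) + (17/4)²/4) = -(-78)*(-2) + (¾ + 51/4 + (¼)*(289/16)) = -26*6 + (¾ + 51/4 + 289/64) = -156 + 1153/64 = -8831/64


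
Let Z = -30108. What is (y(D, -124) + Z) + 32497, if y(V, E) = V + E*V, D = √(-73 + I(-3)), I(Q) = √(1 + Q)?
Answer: 2389 - 123*√(-73 + I*√2) ≈ 2378.8 - 1051.0*I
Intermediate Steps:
D = √(-73 + I*√2) (D = √(-73 + √(1 - 3)) = √(-73 + √(-2)) = √(-73 + I*√2) ≈ 0.08276 + 8.5444*I)
(y(D, -124) + Z) + 32497 = (√(-73 + I*√2)*(1 - 124) - 30108) + 32497 = (√(-73 + I*√2)*(-123) - 30108) + 32497 = (-123*√(-73 + I*√2) - 30108) + 32497 = (-30108 - 123*√(-73 + I*√2)) + 32497 = 2389 - 123*√(-73 + I*√2)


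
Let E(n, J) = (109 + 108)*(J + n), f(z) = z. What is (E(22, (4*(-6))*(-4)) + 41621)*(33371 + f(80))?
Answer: 2248810377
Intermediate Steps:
E(n, J) = 217*J + 217*n (E(n, J) = 217*(J + n) = 217*J + 217*n)
(E(22, (4*(-6))*(-4)) + 41621)*(33371 + f(80)) = ((217*((4*(-6))*(-4)) + 217*22) + 41621)*(33371 + 80) = ((217*(-24*(-4)) + 4774) + 41621)*33451 = ((217*96 + 4774) + 41621)*33451 = ((20832 + 4774) + 41621)*33451 = (25606 + 41621)*33451 = 67227*33451 = 2248810377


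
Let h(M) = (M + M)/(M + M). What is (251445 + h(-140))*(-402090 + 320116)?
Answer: -20612034404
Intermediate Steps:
h(M) = 1 (h(M) = (2*M)/((2*M)) = (2*M)*(1/(2*M)) = 1)
(251445 + h(-140))*(-402090 + 320116) = (251445 + 1)*(-402090 + 320116) = 251446*(-81974) = -20612034404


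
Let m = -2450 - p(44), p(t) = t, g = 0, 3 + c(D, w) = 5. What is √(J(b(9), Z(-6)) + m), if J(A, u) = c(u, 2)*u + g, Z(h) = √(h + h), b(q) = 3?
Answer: √(-2494 + 4*I*√3) ≈ 0.06937 + 49.94*I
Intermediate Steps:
c(D, w) = 2 (c(D, w) = -3 + 5 = 2)
Z(h) = √2*√h (Z(h) = √(2*h) = √2*√h)
J(A, u) = 2*u (J(A, u) = 2*u + 0 = 2*u)
m = -2494 (m = -2450 - 1*44 = -2450 - 44 = -2494)
√(J(b(9), Z(-6)) + m) = √(2*(√2*√(-6)) - 2494) = √(2*(√2*(I*√6)) - 2494) = √(2*(2*I*√3) - 2494) = √(4*I*√3 - 2494) = √(-2494 + 4*I*√3)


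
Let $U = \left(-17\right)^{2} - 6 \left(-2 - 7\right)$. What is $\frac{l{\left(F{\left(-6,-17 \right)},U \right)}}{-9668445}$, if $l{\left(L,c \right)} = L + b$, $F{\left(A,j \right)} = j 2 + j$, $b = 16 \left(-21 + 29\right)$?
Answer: $- \frac{77}{9668445} \approx -7.964 \cdot 10^{-6}$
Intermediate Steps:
$b = 128$ ($b = 16 \cdot 8 = 128$)
$U = 343$ ($U = 289 - -54 = 289 + 54 = 343$)
$F{\left(A,j \right)} = 3 j$ ($F{\left(A,j \right)} = 2 j + j = 3 j$)
$l{\left(L,c \right)} = 128 + L$ ($l{\left(L,c \right)} = L + 128 = 128 + L$)
$\frac{l{\left(F{\left(-6,-17 \right)},U \right)}}{-9668445} = \frac{128 + 3 \left(-17\right)}{-9668445} = \left(128 - 51\right) \left(- \frac{1}{9668445}\right) = 77 \left(- \frac{1}{9668445}\right) = - \frac{77}{9668445}$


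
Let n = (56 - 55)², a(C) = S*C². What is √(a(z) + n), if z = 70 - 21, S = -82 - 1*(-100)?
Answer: √43219 ≈ 207.89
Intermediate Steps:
S = 18 (S = -82 + 100 = 18)
z = 49
a(C) = 18*C²
n = 1 (n = 1² = 1)
√(a(z) + n) = √(18*49² + 1) = √(18*2401 + 1) = √(43218 + 1) = √43219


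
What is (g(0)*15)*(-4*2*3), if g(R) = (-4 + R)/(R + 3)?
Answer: 480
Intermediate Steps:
g(R) = (-4 + R)/(3 + R)
(g(0)*15)*(-4*2*3) = (((-4 + 0)/(3 + 0))*15)*(-4*2*3) = ((-4/3)*15)*(-8*3) = (((⅓)*(-4))*15)*(-24) = -4/3*15*(-24) = -20*(-24) = 480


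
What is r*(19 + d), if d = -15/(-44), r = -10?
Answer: -4255/22 ≈ -193.41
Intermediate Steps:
d = 15/44 (d = -15*(-1/44) = 15/44 ≈ 0.34091)
r*(19 + d) = -10*(19 + 15/44) = -10*851/44 = -4255/22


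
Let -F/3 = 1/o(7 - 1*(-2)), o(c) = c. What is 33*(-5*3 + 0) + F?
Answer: -1486/3 ≈ -495.33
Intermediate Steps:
F = -⅓ (F = -3/(7 - 1*(-2)) = -3/(7 + 2) = -3/9 = -3*⅑ = -⅓ ≈ -0.33333)
33*(-5*3 + 0) + F = 33*(-5*3 + 0) - ⅓ = 33*(-15 + 0) - ⅓ = 33*(-15) - ⅓ = -495 - ⅓ = -1486/3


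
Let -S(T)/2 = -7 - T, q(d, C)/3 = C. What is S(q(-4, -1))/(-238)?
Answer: -4/119 ≈ -0.033613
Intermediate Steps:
q(d, C) = 3*C
S(T) = 14 + 2*T (S(T) = -2*(-7 - T) = 14 + 2*T)
S(q(-4, -1))/(-238) = (14 + 2*(3*(-1)))/(-238) = (14 + 2*(-3))*(-1/238) = (14 - 6)*(-1/238) = 8*(-1/238) = -4/119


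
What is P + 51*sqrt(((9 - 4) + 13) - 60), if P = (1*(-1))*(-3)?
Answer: 3 + 51*I*sqrt(42) ≈ 3.0 + 330.52*I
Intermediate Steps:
P = 3 (P = -1*(-3) = 3)
P + 51*sqrt(((9 - 4) + 13) - 60) = 3 + 51*sqrt(((9 - 4) + 13) - 60) = 3 + 51*sqrt((5 + 13) - 60) = 3 + 51*sqrt(18 - 60) = 3 + 51*sqrt(-42) = 3 + 51*(I*sqrt(42)) = 3 + 51*I*sqrt(42)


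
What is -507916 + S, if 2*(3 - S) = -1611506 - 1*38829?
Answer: 634509/2 ≈ 3.1725e+5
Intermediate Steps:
S = 1650341/2 (S = 3 - (-1611506 - 1*38829)/2 = 3 - (-1611506 - 38829)/2 = 3 - ½*(-1650335) = 3 + 1650335/2 = 1650341/2 ≈ 8.2517e+5)
-507916 + S = -507916 + 1650341/2 = 634509/2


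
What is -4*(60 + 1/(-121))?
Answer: -29036/121 ≈ -239.97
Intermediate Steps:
-4*(60 + 1/(-121)) = -4*(60 - 1/121) = -4*7259/121 = -29036/121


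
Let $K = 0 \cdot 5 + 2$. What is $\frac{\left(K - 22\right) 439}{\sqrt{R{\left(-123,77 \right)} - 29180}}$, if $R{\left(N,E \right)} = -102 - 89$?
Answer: $\frac{8780 i \sqrt{29371}}{29371} \approx 51.231 i$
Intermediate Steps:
$R{\left(N,E \right)} = -191$ ($R{\left(N,E \right)} = -102 - 89 = -191$)
$K = 2$ ($K = 0 + 2 = 2$)
$\frac{\left(K - 22\right) 439}{\sqrt{R{\left(-123,77 \right)} - 29180}} = \frac{\left(2 - 22\right) 439}{\sqrt{-191 - 29180}} = \frac{\left(2 - 22\right) 439}{\sqrt{-29371}} = \frac{\left(-20\right) 439}{i \sqrt{29371}} = - 8780 \left(- \frac{i \sqrt{29371}}{29371}\right) = \frac{8780 i \sqrt{29371}}{29371}$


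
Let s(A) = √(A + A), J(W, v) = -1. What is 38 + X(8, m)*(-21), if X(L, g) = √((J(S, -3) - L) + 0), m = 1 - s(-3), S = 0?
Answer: 38 - 63*I ≈ 38.0 - 63.0*I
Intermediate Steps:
s(A) = √2*√A (s(A) = √(2*A) = √2*√A)
m = 1 - I*√6 (m = 1 - √2*√(-3) = 1 - √2*I*√3 = 1 - I*√6 ≈ 1.0 - 2.4495*I)
X(L, g) = √(-1 - L) (X(L, g) = √((-1 - L) + 0) = √(-1 - L))
38 + X(8, m)*(-21) = 38 + √(-1 - 1*8)*(-21) = 38 + √(-1 - 8)*(-21) = 38 + √(-9)*(-21) = 38 + (3*I)*(-21) = 38 - 63*I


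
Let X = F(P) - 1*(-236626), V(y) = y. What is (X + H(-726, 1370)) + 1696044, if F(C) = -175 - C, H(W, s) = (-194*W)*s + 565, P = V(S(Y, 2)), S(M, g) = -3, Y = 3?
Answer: 194889343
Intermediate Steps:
P = -3
H(W, s) = 565 - 194*W*s (H(W, s) = -194*W*s + 565 = 565 - 194*W*s)
X = 236454 (X = (-175 - 1*(-3)) - 1*(-236626) = (-175 + 3) + 236626 = -172 + 236626 = 236454)
(X + H(-726, 1370)) + 1696044 = (236454 + (565 - 194*(-726)*1370)) + 1696044 = (236454 + (565 + 192956280)) + 1696044 = (236454 + 192956845) + 1696044 = 193193299 + 1696044 = 194889343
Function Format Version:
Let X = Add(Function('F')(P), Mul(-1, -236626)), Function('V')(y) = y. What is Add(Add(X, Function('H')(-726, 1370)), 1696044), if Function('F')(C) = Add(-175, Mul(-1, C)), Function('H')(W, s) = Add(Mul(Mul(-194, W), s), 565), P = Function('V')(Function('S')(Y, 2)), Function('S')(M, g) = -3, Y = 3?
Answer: 194889343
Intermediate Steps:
P = -3
Function('H')(W, s) = Add(565, Mul(-194, W, s)) (Function('H')(W, s) = Add(Mul(-194, W, s), 565) = Add(565, Mul(-194, W, s)))
X = 236454 (X = Add(Add(-175, Mul(-1, -3)), Mul(-1, -236626)) = Add(Add(-175, 3), 236626) = Add(-172, 236626) = 236454)
Add(Add(X, Function('H')(-726, 1370)), 1696044) = Add(Add(236454, Add(565, Mul(-194, -726, 1370))), 1696044) = Add(Add(236454, Add(565, 192956280)), 1696044) = Add(Add(236454, 192956845), 1696044) = Add(193193299, 1696044) = 194889343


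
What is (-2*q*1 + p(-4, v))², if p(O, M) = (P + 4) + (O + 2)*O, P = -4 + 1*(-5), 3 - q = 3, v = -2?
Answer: 9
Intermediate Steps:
q = 0 (q = 3 - 1*3 = 3 - 3 = 0)
P = -9 (P = -4 - 5 = -9)
p(O, M) = -5 + O*(2 + O) (p(O, M) = (-9 + 4) + (O + 2)*O = -5 + (2 + O)*O = -5 + O*(2 + O))
(-2*q*1 + p(-4, v))² = (-2*0*1 + (-5 + (-4)² + 2*(-4)))² = (0*1 + (-5 + 16 - 8))² = (0 + 3)² = 3² = 9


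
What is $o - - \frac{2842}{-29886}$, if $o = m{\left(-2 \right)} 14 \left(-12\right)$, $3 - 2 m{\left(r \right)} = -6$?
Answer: $- \frac{11298329}{14943} \approx -756.09$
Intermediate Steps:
$m{\left(r \right)} = \frac{9}{2}$ ($m{\left(r \right)} = \frac{3}{2} - -3 = \frac{3}{2} + 3 = \frac{9}{2}$)
$o = -756$ ($o = \frac{9}{2} \cdot 14 \left(-12\right) = 63 \left(-12\right) = -756$)
$o - - \frac{2842}{-29886} = -756 - - \frac{2842}{-29886} = -756 - \left(-2842\right) \left(- \frac{1}{29886}\right) = -756 - \frac{1421}{14943} = - \frac{11298329}{14943}$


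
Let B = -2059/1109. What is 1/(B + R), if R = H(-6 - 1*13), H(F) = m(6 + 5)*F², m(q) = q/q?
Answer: 1109/398290 ≈ 0.0027844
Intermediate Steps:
B = -2059/1109 (B = -2059*1/1109 = -2059/1109 ≈ -1.8566)
m(q) = 1
H(F) = F² (H(F) = 1*F² = F²)
R = 361 (R = (-6 - 1*13)² = (-6 - 13)² = (-19)² = 361)
1/(B + R) = 1/(-2059/1109 + 361) = 1/(398290/1109) = 1109/398290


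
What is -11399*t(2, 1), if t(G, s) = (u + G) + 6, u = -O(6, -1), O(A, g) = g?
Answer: -102591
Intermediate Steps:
u = 1 (u = -1*(-1) = 1)
t(G, s) = 7 + G (t(G, s) = (1 + G) + 6 = 7 + G)
-11399*t(2, 1) = -11399*(7 + 2) = -11399*9 = -102591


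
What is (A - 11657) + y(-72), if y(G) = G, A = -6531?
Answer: -18260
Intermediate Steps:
(A - 11657) + y(-72) = (-6531 - 11657) - 72 = -18188 - 72 = -18260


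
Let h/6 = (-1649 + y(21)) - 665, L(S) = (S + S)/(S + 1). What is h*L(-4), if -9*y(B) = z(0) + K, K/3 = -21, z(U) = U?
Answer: -36912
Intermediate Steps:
K = -63 (K = 3*(-21) = -63)
L(S) = 2*S/(1 + S) (L(S) = (2*S)/(1 + S) = 2*S/(1 + S))
y(B) = 7 (y(B) = -(0 - 63)/9 = -⅑*(-63) = 7)
h = -13842 (h = 6*((-1649 + 7) - 665) = 6*(-1642 - 665) = 6*(-2307) = -13842)
h*L(-4) = -27684*(-4)/(1 - 4) = -27684*(-4)/(-3) = -27684*(-4)*(-1)/3 = -13842*8/3 = -36912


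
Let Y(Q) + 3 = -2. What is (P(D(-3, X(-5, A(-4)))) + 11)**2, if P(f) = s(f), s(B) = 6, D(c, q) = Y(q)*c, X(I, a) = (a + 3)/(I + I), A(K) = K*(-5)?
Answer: 289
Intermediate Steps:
Y(Q) = -5 (Y(Q) = -3 - 2 = -5)
A(K) = -5*K
X(I, a) = (3 + a)/(2*I) (X(I, a) = (3 + a)/((2*I)) = (3 + a)*(1/(2*I)) = (3 + a)/(2*I))
D(c, q) = -5*c
P(f) = 6
(P(D(-3, X(-5, A(-4)))) + 11)**2 = (6 + 11)**2 = 17**2 = 289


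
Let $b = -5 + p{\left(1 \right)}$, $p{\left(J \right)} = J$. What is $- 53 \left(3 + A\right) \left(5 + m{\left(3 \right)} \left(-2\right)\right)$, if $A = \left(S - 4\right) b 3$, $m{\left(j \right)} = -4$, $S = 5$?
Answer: $6201$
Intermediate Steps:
$b = -4$ ($b = -5 + 1 = -4$)
$A = -12$ ($A = \left(5 - 4\right) \left(-4\right) 3 = 1 \left(-4\right) 3 = \left(-4\right) 3 = -12$)
$- 53 \left(3 + A\right) \left(5 + m{\left(3 \right)} \left(-2\right)\right) = - 53 \left(3 - 12\right) \left(5 - -8\right) = - 53 \left(- 9 \left(5 + 8\right)\right) = - 53 \left(\left(-9\right) 13\right) = \left(-53\right) \left(-117\right) = 6201$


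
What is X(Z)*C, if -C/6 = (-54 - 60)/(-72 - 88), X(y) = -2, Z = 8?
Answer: 171/20 ≈ 8.5500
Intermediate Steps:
C = -171/40 (C = -6*(-54 - 60)/(-72 - 88) = -(-684)/(-160) = -(-684)*(-1)/160 = -6*57/80 = -171/40 ≈ -4.2750)
X(Z)*C = -2*(-171/40) = 171/20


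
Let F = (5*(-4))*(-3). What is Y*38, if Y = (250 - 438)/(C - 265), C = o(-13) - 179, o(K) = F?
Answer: 893/48 ≈ 18.604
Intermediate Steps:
F = 60 (F = -20*(-3) = 60)
o(K) = 60
C = -119 (C = 60 - 179 = -119)
Y = 47/96 (Y = (250 - 438)/(-119 - 265) = -188/(-384) = -188*(-1/384) = 47/96 ≈ 0.48958)
Y*38 = (47/96)*38 = 893/48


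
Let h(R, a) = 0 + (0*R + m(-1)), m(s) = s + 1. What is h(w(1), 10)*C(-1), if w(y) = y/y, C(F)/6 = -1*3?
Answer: 0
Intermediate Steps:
m(s) = 1 + s
C(F) = -18 (C(F) = 6*(-1*3) = 6*(-3) = -18)
w(y) = 1
h(R, a) = 0 (h(R, a) = 0 + (0*R + (1 - 1)) = 0 + (0 + 0) = 0 + 0 = 0)
h(w(1), 10)*C(-1) = 0*(-18) = 0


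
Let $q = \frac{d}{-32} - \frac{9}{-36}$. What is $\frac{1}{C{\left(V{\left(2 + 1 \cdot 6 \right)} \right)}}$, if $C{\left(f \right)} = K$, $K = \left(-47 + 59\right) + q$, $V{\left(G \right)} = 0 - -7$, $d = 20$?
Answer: $\frac{8}{93} \approx 0.086022$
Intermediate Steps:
$q = - \frac{3}{8}$ ($q = \frac{20}{-32} - \frac{9}{-36} = 20 \left(- \frac{1}{32}\right) - - \frac{1}{4} = - \frac{5}{8} + \frac{1}{4} = - \frac{3}{8} \approx -0.375$)
$V{\left(G \right)} = 7$ ($V{\left(G \right)} = 0 + 7 = 7$)
$K = \frac{93}{8}$ ($K = \left(-47 + 59\right) - \frac{3}{8} = 12 - \frac{3}{8} = \frac{93}{8} \approx 11.625$)
$C{\left(f \right)} = \frac{93}{8}$
$\frac{1}{C{\left(V{\left(2 + 1 \cdot 6 \right)} \right)}} = \frac{1}{\frac{93}{8}} = \frac{8}{93}$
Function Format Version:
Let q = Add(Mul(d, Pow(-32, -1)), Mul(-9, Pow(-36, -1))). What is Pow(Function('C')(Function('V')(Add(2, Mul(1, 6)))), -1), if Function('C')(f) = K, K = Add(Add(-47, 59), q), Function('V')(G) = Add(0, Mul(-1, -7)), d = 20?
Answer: Rational(8, 93) ≈ 0.086022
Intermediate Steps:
q = Rational(-3, 8) (q = Add(Mul(20, Pow(-32, -1)), Mul(-9, Pow(-36, -1))) = Add(Mul(20, Rational(-1, 32)), Mul(-9, Rational(-1, 36))) = Add(Rational(-5, 8), Rational(1, 4)) = Rational(-3, 8) ≈ -0.37500)
Function('V')(G) = 7 (Function('V')(G) = Add(0, 7) = 7)
K = Rational(93, 8) (K = Add(Add(-47, 59), Rational(-3, 8)) = Add(12, Rational(-3, 8)) = Rational(93, 8) ≈ 11.625)
Function('C')(f) = Rational(93, 8)
Pow(Function('C')(Function('V')(Add(2, Mul(1, 6)))), -1) = Pow(Rational(93, 8), -1) = Rational(8, 93)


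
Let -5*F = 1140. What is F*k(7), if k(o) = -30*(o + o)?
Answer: 95760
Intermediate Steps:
F = -228 (F = -⅕*1140 = -228)
k(o) = -60*o
F*k(7) = -(-13680)*7 = -228*(-420) = 95760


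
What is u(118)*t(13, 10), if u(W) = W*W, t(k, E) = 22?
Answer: 306328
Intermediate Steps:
u(W) = W²
u(118)*t(13, 10) = 118²*22 = 13924*22 = 306328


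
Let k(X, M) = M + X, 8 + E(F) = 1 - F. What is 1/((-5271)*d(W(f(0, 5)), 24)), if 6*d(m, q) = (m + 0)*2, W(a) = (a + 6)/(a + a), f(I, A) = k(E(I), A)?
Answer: 1/1757 ≈ 0.00056915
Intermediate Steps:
E(F) = -7 - F (E(F) = -8 + (1 - F) = -7 - F)
f(I, A) = -7 + A - I (f(I, A) = A + (-7 - I) = -7 + A - I)
W(a) = (6 + a)/(2*a) (W(a) = (6 + a)/((2*a)) = (6 + a)*(1/(2*a)) = (6 + a)/(2*a))
d(m, q) = m/3 (d(m, q) = ((m + 0)*2)/6 = (m*2)/6 = (2*m)/6 = m/3)
1/((-5271)*d(W(f(0, 5)), 24)) = 1/((-5271)*((((6 + (-7 + 5 - 1*0))/(2*(-7 + 5 - 1*0)))/3))) = -6*(-7 + 5 + 0)/(6 + (-7 + 5 + 0))/5271 = -(-12/(6 - 2))/5271 = -1/(5271*(((1/2)*(-1/2)*4)/3)) = -1/(5271*((1/3)*(-1))) = -1/(5271*(-1/3)) = -1/5271*(-3) = 1/1757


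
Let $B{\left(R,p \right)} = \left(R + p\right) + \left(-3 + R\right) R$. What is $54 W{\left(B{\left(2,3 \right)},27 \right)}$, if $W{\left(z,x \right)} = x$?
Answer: $1458$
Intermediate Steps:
$B{\left(R,p \right)} = R + p + R \left(-3 + R\right)$ ($B{\left(R,p \right)} = \left(R + p\right) + R \left(-3 + R\right) = R + p + R \left(-3 + R\right)$)
$54 W{\left(B{\left(2,3 \right)},27 \right)} = 54 \cdot 27 = 1458$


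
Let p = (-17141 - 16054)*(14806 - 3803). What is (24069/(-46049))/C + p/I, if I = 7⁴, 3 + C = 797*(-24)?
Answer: -15322243729287926/100723484239 ≈ -1.5212e+5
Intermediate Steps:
p = -365244585 (p = -33195*11003 = -365244585)
C = -19131 (C = -3 + 797*(-24) = -3 - 19128 = -19131)
I = 2401
(24069/(-46049))/C + p/I = (24069/(-46049))/(-19131) - 365244585/2401 = (24069*(-1/46049))*(-1/19131) - 365244585*1/2401 = -24069/46049*(-1/19131) - 365244585/2401 = 8023/293654473 - 365244585/2401 = -15322243729287926/100723484239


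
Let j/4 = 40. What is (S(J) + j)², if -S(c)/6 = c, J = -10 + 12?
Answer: 21904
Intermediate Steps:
J = 2
S(c) = -6*c
j = 160 (j = 4*40 = 160)
(S(J) + j)² = (-6*2 + 160)² = (-12 + 160)² = 148² = 21904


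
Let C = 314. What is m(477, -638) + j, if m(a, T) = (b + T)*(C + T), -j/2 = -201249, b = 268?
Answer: 522378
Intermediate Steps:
j = 402498 (j = -2*(-201249) = 402498)
m(a, T) = (268 + T)*(314 + T)
m(477, -638) + j = (84152 + (-638)² + 582*(-638)) + 402498 = (84152 + 407044 - 371316) + 402498 = 119880 + 402498 = 522378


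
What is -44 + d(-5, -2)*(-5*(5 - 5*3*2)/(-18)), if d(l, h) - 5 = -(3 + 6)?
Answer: -146/9 ≈ -16.222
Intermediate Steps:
d(l, h) = -4 (d(l, h) = 5 - (3 + 6) = 5 - 1*9 = 5 - 9 = -4)
-44 + d(-5, -2)*(-5*(5 - 5*3*2)/(-18)) = -44 - 4*(-5*(5 - 5*3*2))/(-18) = -44 - 4*(-5*(5 - 15*2))*(-1)/18 = -44 - 4*(-5*(5 - 30))*(-1)/18 = -44 - 4*(-5*(-25))*(-1)/18 = -44 - 500*(-1)/18 = -44 - 4*(-125/18) = -44 + 250/9 = -146/9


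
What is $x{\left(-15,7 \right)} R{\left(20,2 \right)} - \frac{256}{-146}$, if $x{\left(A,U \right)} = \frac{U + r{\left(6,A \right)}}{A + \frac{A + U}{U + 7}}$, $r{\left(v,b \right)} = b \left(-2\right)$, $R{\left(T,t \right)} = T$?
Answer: $- \frac{364188}{7957} \approx -45.77$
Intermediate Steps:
$r{\left(v,b \right)} = - 2 b$
$x{\left(A,U \right)} = \frac{U - 2 A}{A + \frac{A + U}{7 + U}}$ ($x{\left(A,U \right)} = \frac{U - 2 A}{A + \frac{A + U}{U + 7}} = \frac{U - 2 A}{A + \frac{A + U}{7 + U}}$)
$x{\left(-15,7 \right)} R{\left(20,2 \right)} - \frac{256}{-146} = \frac{7^{2} - -210 + 7 \cdot 7 - \left(-30\right) 7}{7 + 8 \left(-15\right) - 105} \cdot 20 - \frac{256}{-146} = \frac{49 + 210 + 49 + 210}{7 - 120 - 105} \cdot 20 - - \frac{128}{73} = \frac{1}{-218} \cdot 518 \cdot 20 + \frac{128}{73} = \left(- \frac{1}{218}\right) 518 \cdot 20 + \frac{128}{73} = \left(- \frac{259}{109}\right) 20 + \frac{128}{73} = - \frac{5180}{109} + \frac{128}{73} = - \frac{364188}{7957}$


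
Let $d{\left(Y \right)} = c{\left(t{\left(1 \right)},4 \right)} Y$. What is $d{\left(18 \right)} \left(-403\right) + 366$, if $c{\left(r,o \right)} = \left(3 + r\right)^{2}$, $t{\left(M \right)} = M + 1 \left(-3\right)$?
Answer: $-6888$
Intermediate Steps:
$t{\left(M \right)} = -3 + M$ ($t{\left(M \right)} = M - 3 = -3 + M$)
$d{\left(Y \right)} = Y$ ($d{\left(Y \right)} = \left(3 + \left(-3 + 1\right)\right)^{2} Y = \left(3 - 2\right)^{2} Y = 1^{2} Y = 1 Y = Y$)
$d{\left(18 \right)} \left(-403\right) + 366 = 18 \left(-403\right) + 366 = -7254 + 366 = -6888$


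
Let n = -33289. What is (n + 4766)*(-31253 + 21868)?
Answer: 267688355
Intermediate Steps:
(n + 4766)*(-31253 + 21868) = (-33289 + 4766)*(-31253 + 21868) = -28523*(-9385) = 267688355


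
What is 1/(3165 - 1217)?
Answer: 1/1948 ≈ 0.00051335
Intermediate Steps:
1/(3165 - 1217) = 1/1948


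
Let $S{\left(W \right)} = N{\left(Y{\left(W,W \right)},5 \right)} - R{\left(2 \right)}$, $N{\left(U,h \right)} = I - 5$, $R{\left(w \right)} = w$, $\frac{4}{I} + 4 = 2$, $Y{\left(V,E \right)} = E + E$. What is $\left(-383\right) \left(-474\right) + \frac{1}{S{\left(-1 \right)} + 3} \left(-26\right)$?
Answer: $\frac{544639}{3} \approx 1.8155 \cdot 10^{5}$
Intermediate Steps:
$Y{\left(V,E \right)} = 2 E$
$I = -2$ ($I = \frac{4}{-4 + 2} = \frac{4}{-2} = 4 \left(- \frac{1}{2}\right) = -2$)
$N{\left(U,h \right)} = -7$ ($N{\left(U,h \right)} = -2 - 5 = -7$)
$S{\left(W \right)} = -9$ ($S{\left(W \right)} = -7 - 2 = -9$)
$\left(-383\right) \left(-474\right) + \frac{1}{S{\left(-1 \right)} + 3} \left(-26\right) = \left(-383\right) \left(-474\right) + \frac{1}{-9 + 3} \left(-26\right) = 181542 + \frac{1}{-6} \left(-26\right) = 181542 - - \frac{13}{3} = 181542 + \frac{13}{3} = \frac{544639}{3}$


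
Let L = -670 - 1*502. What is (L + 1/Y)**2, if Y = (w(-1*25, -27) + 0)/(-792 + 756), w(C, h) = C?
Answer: 856381696/625 ≈ 1.3702e+6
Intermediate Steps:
Y = 25/36 (Y = (-1*25 + 0)/(-792 + 756) = (-25 + 0)/(-36) = -25*(-1/36) = 25/36 ≈ 0.69444)
L = -1172 (L = -670 - 502 = -1172)
(L + 1/Y)**2 = (-1172 + 1/(25/36))**2 = (-1172 + 36/25)**2 = (-29264/25)**2 = 856381696/625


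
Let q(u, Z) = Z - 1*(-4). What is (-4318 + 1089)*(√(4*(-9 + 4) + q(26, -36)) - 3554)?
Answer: 11475866 - 6458*I*√13 ≈ 1.1476e+7 - 23285.0*I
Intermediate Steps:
q(u, Z) = 4 + Z (q(u, Z) = Z + 4 = 4 + Z)
(-4318 + 1089)*(√(4*(-9 + 4) + q(26, -36)) - 3554) = (-4318 + 1089)*(√(4*(-9 + 4) + (4 - 36)) - 3554) = -3229*(√(4*(-5) - 32) - 3554) = -3229*(√(-20 - 32) - 3554) = -3229*(√(-52) - 3554) = -3229*(2*I*√13 - 3554) = -3229*(-3554 + 2*I*√13) = 11475866 - 6458*I*√13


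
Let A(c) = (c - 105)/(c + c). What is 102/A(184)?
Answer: 37536/79 ≈ 475.14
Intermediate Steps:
A(c) = (-105 + c)/(2*c) (A(c) = (-105 + c)/((2*c)) = (-105 + c)*(1/(2*c)) = (-105 + c)/(2*c))
102/A(184) = 102/(((½)*(-105 + 184)/184)) = 102/(((½)*(1/184)*79)) = 102/(79/368) = 102*(368/79) = 37536/79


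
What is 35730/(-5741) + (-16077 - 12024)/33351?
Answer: -450986357/63822697 ≈ -7.0662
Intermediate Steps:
35730/(-5741) + (-16077 - 12024)/33351 = 35730*(-1/5741) - 28101*1/33351 = -35730/5741 - 9367/11117 = -450986357/63822697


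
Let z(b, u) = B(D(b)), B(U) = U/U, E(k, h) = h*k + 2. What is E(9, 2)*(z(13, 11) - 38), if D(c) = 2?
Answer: -740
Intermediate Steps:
E(k, h) = 2 + h*k
B(U) = 1
z(b, u) = 1
E(9, 2)*(z(13, 11) - 38) = (2 + 2*9)*(1 - 38) = (2 + 18)*(-37) = 20*(-37) = -740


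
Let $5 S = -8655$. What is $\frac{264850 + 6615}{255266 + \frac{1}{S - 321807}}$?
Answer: $\frac{87829243170}{82588251107} \approx 1.0635$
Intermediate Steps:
$S = -1731$ ($S = \frac{1}{5} \left(-8655\right) = -1731$)
$\frac{264850 + 6615}{255266 + \frac{1}{S - 321807}} = \frac{264850 + 6615}{255266 + \frac{1}{-1731 - 321807}} = \frac{271465}{255266 + \frac{1}{-323538}} = \frac{271465}{255266 - \frac{1}{323538}} = \frac{271465}{\frac{82588251107}{323538}} = 271465 \cdot \frac{323538}{82588251107} = \frac{87829243170}{82588251107}$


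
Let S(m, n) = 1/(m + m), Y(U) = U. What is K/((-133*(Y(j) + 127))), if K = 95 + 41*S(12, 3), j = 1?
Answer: -2321/408576 ≈ -0.0056807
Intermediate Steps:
S(m, n) = 1/(2*m)
K = 2321/24 (K = 95 + 41*((1/2)/12) = 95 + 41*((1/2)*(1/12)) = 95 + 41*(1/24) = 95 + 41/24 = 2321/24 ≈ 96.708)
K/((-133*(Y(j) + 127))) = 2321/(24*((-133*(1 + 127)))) = 2321/(24*((-133*128))) = (2321/24)/(-17024) = (2321/24)*(-1/17024) = -2321/408576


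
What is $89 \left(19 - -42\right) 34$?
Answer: $184586$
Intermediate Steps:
$89 \left(19 - -42\right) 34 = 89 \left(19 + 42\right) 34 = 89 \cdot 61 \cdot 34 = 5429 \cdot 34 = 184586$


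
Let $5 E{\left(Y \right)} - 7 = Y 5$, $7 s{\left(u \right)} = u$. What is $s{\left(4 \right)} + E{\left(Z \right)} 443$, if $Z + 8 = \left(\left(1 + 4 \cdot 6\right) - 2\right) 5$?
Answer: $\frac{1680762}{35} \approx 48022.0$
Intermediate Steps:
$s{\left(u \right)} = \frac{u}{7}$
$Z = 107$ ($Z = -8 + \left(\left(1 + 4 \cdot 6\right) - 2\right) 5 = -8 + \left(\left(1 + 24\right) - 2\right) 5 = -8 + \left(25 - 2\right) 5 = -8 + 23 \cdot 5 = -8 + 115 = 107$)
$E{\left(Y \right)} = \frac{7}{5} + Y$ ($E{\left(Y \right)} = \frac{7}{5} + \frac{Y 5}{5} = \frac{7}{5} + \frac{5 Y}{5} = \frac{7}{5} + Y$)
$s{\left(4 \right)} + E{\left(Z \right)} 443 = \frac{1}{7} \cdot 4 + \left(\frac{7}{5} + 107\right) 443 = \frac{4}{7} + \frac{542}{5} \cdot 443 = \frac{4}{7} + \frac{240106}{5} = \frac{1680762}{35}$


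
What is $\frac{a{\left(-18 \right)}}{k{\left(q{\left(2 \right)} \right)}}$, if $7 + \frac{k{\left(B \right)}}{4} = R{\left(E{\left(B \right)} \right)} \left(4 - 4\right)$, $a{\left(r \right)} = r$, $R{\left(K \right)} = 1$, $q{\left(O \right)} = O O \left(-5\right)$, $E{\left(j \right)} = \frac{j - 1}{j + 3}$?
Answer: $\frac{9}{14} \approx 0.64286$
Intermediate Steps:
$E{\left(j \right)} = \frac{-1 + j}{3 + j}$
$q{\left(O \right)} = - 5 O^{2}$ ($q{\left(O \right)} = O^{2} \left(-5\right) = - 5 O^{2}$)
$k{\left(B \right)} = -28$ ($k{\left(B \right)} = -28 + 4 \cdot 1 \left(4 - 4\right) = -28 + 4 \cdot 1 \cdot 0 = -28 + 4 \cdot 0 = -28 + 0 = -28$)
$\frac{a{\left(-18 \right)}}{k{\left(q{\left(2 \right)} \right)}} = - \frac{18}{-28} = \left(-18\right) \left(- \frac{1}{28}\right) = \frac{9}{14}$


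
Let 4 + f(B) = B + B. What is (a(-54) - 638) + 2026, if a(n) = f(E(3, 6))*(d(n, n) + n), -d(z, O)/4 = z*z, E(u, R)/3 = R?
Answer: -373588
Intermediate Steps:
E(u, R) = 3*R
f(B) = -4 + 2*B (f(B) = -4 + (B + B) = -4 + 2*B)
d(z, O) = -4*z² (d(z, O) = -4*z*z = -4*z²)
a(n) = -128*n² + 32*n (a(n) = (-4 + 2*(3*6))*(-4*n² + n) = (-4 + 2*18)*(n - 4*n²) = (-4 + 36)*(n - 4*n²) = 32*(n - 4*n²) = -128*n² + 32*n)
(a(-54) - 638) + 2026 = (32*(-54)*(1 - 4*(-54)) - 638) + 2026 = (32*(-54)*(1 + 216) - 638) + 2026 = (32*(-54)*217 - 638) + 2026 = (-374976 - 638) + 2026 = -375614 + 2026 = -373588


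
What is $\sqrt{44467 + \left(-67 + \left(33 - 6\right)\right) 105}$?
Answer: $\sqrt{40267} \approx 200.67$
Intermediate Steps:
$\sqrt{44467 + \left(-67 + \left(33 - 6\right)\right) 105} = \sqrt{44467 + \left(-67 + 27\right) 105} = \sqrt{44467 - 4200} = \sqrt{40267}$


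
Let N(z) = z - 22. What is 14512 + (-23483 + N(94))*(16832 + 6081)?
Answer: -536401731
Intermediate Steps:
N(z) = -22 + z
14512 + (-23483 + N(94))*(16832 + 6081) = 14512 + (-23483 + (-22 + 94))*(16832 + 6081) = 14512 + (-23483 + 72)*22913 = 14512 - 23411*22913 = 14512 - 536416243 = -536401731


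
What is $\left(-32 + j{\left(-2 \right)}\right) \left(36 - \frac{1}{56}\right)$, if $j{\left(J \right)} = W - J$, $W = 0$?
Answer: $- \frac{30225}{28} \approx -1079.5$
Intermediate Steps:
$j{\left(J \right)} = - J$ ($j{\left(J \right)} = 0 - J = - J$)
$\left(-32 + j{\left(-2 \right)}\right) \left(36 - \frac{1}{56}\right) = \left(-32 - -2\right) \left(36 - \frac{1}{56}\right) = \left(-32 + 2\right) \left(36 - \frac{1}{56}\right) = - 30 \left(36 - \frac{1}{56}\right) = \left(-30\right) \frac{2015}{56} = - \frac{30225}{28}$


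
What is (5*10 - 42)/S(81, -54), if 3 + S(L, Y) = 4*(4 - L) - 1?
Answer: -1/39 ≈ -0.025641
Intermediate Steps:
S(L, Y) = 12 - 4*L (S(L, Y) = -3 + (4*(4 - L) - 1) = -3 + ((16 - 4*L) - 1) = -3 + (15 - 4*L) = 12 - 4*L)
(5*10 - 42)/S(81, -54) = (5*10 - 42)/(12 - 4*81) = (50 - 42)/(12 - 324) = 8/(-312) = 8*(-1/312) = -1/39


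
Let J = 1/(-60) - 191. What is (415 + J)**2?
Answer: 180606721/3600 ≈ 50169.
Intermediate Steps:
J = -11461/60 (J = -1/60 - 191 = -11461/60 ≈ -191.02)
(415 + J)**2 = (415 - 11461/60)**2 = (13439/60)**2 = 180606721/3600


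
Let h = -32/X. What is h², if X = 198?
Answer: 256/9801 ≈ 0.026120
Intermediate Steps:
h = -16/99 (h = -32/198 = -32*1/198 = -16/99 ≈ -0.16162)
h² = (-16/99)² = 256/9801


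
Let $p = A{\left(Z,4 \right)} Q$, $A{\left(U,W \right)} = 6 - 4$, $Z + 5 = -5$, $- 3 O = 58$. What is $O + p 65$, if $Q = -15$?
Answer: $- \frac{5908}{3} \approx -1969.3$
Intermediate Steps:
$O = - \frac{58}{3}$ ($O = \left(- \frac{1}{3}\right) 58 = - \frac{58}{3} \approx -19.333$)
$Z = -10$ ($Z = -5 - 5 = -10$)
$A{\left(U,W \right)} = 2$
$p = -30$ ($p = 2 \left(-15\right) = -30$)
$O + p 65 = - \frac{58}{3} - 1950 = - \frac{5908}{3}$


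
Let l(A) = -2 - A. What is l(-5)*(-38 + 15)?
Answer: -69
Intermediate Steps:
l(-5)*(-38 + 15) = (-2 - 1*(-5))*(-38 + 15) = (-2 + 5)*(-23) = 3*(-23) = -69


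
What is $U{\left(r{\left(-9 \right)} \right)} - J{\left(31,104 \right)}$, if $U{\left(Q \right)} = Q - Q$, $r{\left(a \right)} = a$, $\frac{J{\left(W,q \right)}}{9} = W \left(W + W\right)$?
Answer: $-17298$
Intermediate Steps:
$J{\left(W,q \right)} = 18 W^{2}$ ($J{\left(W,q \right)} = 9 W \left(W + W\right) = 9 W 2 W = 9 \cdot 2 W^{2} = 18 W^{2}$)
$U{\left(Q \right)} = 0$
$U{\left(r{\left(-9 \right)} \right)} - J{\left(31,104 \right)} = 0 - 18 \cdot 31^{2} = 0 - 18 \cdot 961 = 0 - 17298 = -17298$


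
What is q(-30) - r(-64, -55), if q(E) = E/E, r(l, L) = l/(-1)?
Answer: -63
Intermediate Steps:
r(l, L) = -l (r(l, L) = l*(-1) = -l)
q(E) = 1
q(-30) - r(-64, -55) = 1 - (-1)*(-64) = 1 - 1*64 = 1 - 64 = -63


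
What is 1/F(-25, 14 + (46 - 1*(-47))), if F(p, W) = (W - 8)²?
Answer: 1/9801 ≈ 0.00010203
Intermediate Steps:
F(p, W) = (-8 + W)²
1/F(-25, 14 + (46 - 1*(-47))) = 1/((-8 + (14 + (46 - 1*(-47))))²) = 1/((-8 + (14 + (46 + 47)))²) = 1/((-8 + (14 + 93))²) = 1/((-8 + 107)²) = 1/(99²) = 1/9801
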